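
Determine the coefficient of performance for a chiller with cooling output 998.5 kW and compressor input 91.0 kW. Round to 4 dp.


COP = 998.5 / 91.0 = 10.9725

10.9725


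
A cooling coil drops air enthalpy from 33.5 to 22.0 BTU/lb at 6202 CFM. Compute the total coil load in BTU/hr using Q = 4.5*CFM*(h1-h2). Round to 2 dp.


Q = 4.5 * 6202 * (33.5 - 22.0) = 320953.50 BTU/hr

320953.50 BTU/hr


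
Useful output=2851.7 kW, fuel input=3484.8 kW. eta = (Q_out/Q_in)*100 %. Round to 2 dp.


eta = (2851.7/3484.8)*100 = 81.83 %

81.83 %


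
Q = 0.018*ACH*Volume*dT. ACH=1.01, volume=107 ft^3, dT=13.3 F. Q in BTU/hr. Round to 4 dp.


Q = 0.018 * 1.01 * 107 * 13.3 = 25.8720 BTU/hr

25.8720 BTU/hr


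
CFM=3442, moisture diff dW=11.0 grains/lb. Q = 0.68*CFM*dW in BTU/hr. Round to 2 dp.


Q = 0.68 * 3442 * 11.0 = 25746.16 BTU/hr

25746.16 BTU/hr


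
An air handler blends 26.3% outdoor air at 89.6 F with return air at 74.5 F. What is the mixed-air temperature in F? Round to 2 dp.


T_mix = 74.5 + (26.3/100)*(89.6-74.5) = 78.47 F

78.47 F


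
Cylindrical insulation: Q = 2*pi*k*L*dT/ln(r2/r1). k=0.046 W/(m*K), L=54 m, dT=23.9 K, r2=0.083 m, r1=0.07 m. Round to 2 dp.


Q = 2*pi*0.046*54*23.9/ln(0.083/0.07) = 2189.77 W

2189.77 W


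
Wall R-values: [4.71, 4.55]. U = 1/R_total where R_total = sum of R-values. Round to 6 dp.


R_total = 4.71 + 4.55 = 9.26
U = 1/9.26 = 0.107991

0.107991


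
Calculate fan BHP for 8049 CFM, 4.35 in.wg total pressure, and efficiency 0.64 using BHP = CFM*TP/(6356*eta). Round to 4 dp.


BHP = 8049 * 4.35 / (6356 * 0.64) = 8.6073 hp

8.6073 hp


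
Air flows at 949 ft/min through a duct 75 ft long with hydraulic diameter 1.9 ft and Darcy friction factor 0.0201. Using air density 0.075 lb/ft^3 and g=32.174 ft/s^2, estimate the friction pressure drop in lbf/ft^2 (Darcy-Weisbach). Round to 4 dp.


v_fps = 949/60 = 15.8167 ft/s
dp = 0.0201*(75/1.9)*0.075*15.8167^2/(2*32.174) = 0.2313 lbf/ft^2

0.2313 lbf/ft^2


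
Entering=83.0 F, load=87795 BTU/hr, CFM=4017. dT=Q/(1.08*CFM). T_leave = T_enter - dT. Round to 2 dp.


dT = 87795/(1.08*4017) = 20.2369
T_leave = 83.0 - 20.2369 = 62.76 F

62.76 F


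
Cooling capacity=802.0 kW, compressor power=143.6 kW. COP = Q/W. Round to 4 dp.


COP = 802.0 / 143.6 = 5.5850

5.5850


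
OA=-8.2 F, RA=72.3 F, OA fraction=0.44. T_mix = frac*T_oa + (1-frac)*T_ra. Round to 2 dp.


T_mix = 0.44*(-8.2) + 0.56*72.3 = 36.88 F

36.88 F


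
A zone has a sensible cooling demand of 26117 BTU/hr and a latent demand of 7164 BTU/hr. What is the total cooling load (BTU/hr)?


Qt = 26117 + 7164 = 33281 BTU/hr

33281 BTU/hr


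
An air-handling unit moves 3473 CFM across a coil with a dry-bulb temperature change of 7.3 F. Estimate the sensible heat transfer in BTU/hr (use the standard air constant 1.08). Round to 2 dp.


Q = 1.08 * 3473 * 7.3 = 27381.13 BTU/hr

27381.13 BTU/hr


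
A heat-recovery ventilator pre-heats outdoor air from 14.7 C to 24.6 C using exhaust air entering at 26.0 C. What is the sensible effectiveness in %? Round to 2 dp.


eff = (24.6-14.7)/(26.0-14.7)*100 = 87.61 %

87.61 %


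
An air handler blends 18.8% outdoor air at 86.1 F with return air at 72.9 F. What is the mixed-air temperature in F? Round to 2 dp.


T_mix = 72.9 + (18.8/100)*(86.1-72.9) = 75.38 F

75.38 F


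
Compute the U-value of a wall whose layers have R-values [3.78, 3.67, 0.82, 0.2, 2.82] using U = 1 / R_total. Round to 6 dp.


R_total = 3.78 + 3.67 + 0.82 + 0.2 + 2.82 = 11.29
U = 1/11.29 = 0.088574

0.088574


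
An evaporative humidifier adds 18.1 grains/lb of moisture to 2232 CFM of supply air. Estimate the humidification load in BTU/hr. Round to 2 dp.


Q = 0.68 * 2232 * 18.1 = 27471.46 BTU/hr

27471.46 BTU/hr


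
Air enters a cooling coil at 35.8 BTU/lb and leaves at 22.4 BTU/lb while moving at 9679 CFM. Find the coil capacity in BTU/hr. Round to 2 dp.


Q = 4.5 * 9679 * (35.8 - 22.4) = 583643.70 BTU/hr

583643.70 BTU/hr


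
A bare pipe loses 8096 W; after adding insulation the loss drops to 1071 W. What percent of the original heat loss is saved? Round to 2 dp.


Savings = ((8096-1071)/8096)*100 = 86.77 %

86.77 %


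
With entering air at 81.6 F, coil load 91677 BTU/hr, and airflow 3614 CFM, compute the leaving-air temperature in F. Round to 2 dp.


dT = 91677/(1.08*3614) = 23.4881
T_leave = 81.6 - 23.4881 = 58.11 F

58.11 F


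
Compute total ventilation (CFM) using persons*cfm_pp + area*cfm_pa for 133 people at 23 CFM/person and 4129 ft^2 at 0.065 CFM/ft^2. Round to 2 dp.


Total = 133*23 + 4129*0.065 = 3327.39 CFM

3327.39 CFM


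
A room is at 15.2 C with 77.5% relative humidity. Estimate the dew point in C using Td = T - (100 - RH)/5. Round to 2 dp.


Td = 15.2 - (100-77.5)/5 = 10.70 C

10.70 C


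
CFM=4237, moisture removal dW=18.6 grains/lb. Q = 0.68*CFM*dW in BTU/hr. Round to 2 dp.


Q = 0.68 * 4237 * 18.6 = 53589.58 BTU/hr

53589.58 BTU/hr


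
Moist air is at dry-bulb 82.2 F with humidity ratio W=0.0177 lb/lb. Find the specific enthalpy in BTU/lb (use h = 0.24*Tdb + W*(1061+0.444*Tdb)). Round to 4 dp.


h = 0.24*82.2 + 0.0177*(1061+0.444*82.2) = 39.1537 BTU/lb

39.1537 BTU/lb


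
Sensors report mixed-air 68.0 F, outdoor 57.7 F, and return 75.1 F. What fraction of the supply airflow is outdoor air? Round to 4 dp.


frac = (68.0 - 75.1) / (57.7 - 75.1) = 0.4080

0.4080


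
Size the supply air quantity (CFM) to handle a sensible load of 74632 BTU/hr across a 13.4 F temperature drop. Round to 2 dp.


CFM = 74632 / (1.08 * 13.4) = 5156.99

5156.99 CFM


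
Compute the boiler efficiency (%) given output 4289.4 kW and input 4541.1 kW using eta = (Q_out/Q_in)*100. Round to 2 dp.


eta = (4289.4/4541.1)*100 = 94.46 %

94.46 %


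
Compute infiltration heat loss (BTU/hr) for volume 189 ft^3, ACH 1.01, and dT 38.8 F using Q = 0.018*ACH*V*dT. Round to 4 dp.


Q = 0.018 * 1.01 * 189 * 38.8 = 133.3176 BTU/hr

133.3176 BTU/hr


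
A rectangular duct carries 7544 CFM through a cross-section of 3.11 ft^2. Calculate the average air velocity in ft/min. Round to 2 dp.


V = 7544 / 3.11 = 2425.72 ft/min

2425.72 ft/min


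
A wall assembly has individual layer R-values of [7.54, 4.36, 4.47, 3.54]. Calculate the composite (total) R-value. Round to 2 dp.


R_total = 7.54 + 4.36 + 4.47 + 3.54 = 19.91

19.91


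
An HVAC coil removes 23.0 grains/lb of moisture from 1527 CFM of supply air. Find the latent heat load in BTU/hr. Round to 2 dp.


Q = 0.68 * 1527 * 23.0 = 23882.28 BTU/hr

23882.28 BTU/hr


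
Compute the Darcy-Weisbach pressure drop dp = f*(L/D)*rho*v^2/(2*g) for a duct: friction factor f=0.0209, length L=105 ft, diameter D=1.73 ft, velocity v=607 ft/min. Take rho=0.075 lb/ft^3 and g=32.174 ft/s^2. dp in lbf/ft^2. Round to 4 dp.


v_fps = 607/60 = 10.1167 ft/s
dp = 0.0209*(105/1.73)*0.075*10.1167^2/(2*32.174) = 0.1513 lbf/ft^2

0.1513 lbf/ft^2


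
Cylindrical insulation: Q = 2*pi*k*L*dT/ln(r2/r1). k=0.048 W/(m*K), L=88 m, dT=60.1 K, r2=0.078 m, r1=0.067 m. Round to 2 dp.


Q = 2*pi*0.048*88*60.1/ln(0.078/0.067) = 10492.73 W

10492.73 W


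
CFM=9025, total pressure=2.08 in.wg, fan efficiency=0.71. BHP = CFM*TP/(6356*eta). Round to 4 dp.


BHP = 9025 * 2.08 / (6356 * 0.71) = 4.1598 hp

4.1598 hp


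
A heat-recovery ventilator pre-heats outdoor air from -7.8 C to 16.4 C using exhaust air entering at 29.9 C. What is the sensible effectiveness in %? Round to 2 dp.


eff = (16.4-(-7.8))/(29.9-(-7.8))*100 = 64.19 %

64.19 %


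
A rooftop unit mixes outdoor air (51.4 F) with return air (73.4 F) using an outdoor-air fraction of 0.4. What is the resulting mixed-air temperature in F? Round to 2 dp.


T_mix = 0.4*51.4 + 0.6*73.4 = 64.60 F

64.60 F


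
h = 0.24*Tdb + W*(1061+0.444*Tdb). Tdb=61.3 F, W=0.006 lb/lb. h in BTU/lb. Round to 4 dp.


h = 0.24*61.3 + 0.006*(1061+0.444*61.3) = 21.2413 BTU/lb

21.2413 BTU/lb


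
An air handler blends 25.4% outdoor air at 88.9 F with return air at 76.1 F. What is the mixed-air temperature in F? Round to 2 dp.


T_mix = 76.1 + (25.4/100)*(88.9-76.1) = 79.35 F

79.35 F


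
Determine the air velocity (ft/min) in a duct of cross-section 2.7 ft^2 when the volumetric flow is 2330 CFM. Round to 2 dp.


V = 2330 / 2.7 = 862.96 ft/min

862.96 ft/min


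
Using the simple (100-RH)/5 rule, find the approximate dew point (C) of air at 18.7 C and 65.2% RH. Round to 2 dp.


Td = 18.7 - (100-65.2)/5 = 11.74 C

11.74 C


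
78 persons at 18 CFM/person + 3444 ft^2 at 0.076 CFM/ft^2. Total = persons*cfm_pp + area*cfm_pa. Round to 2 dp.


Total = 78*18 + 3444*0.076 = 1665.74 CFM

1665.74 CFM


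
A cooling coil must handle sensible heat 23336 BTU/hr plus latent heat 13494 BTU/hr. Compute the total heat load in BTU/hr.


Qt = 23336 + 13494 = 36830 BTU/hr

36830 BTU/hr


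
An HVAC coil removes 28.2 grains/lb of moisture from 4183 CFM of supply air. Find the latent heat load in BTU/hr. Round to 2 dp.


Q = 0.68 * 4183 * 28.2 = 80213.21 BTU/hr

80213.21 BTU/hr


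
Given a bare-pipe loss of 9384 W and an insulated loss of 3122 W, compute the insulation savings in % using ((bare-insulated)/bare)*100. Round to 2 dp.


Savings = ((9384-3122)/9384)*100 = 66.73 %

66.73 %


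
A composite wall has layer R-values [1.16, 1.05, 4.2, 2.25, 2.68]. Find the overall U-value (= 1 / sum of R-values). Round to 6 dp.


R_total = 1.16 + 1.05 + 4.2 + 2.25 + 2.68 = 11.34
U = 1/11.34 = 0.088183

0.088183


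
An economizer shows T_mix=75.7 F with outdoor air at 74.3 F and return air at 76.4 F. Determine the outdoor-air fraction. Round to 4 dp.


frac = (75.7 - 76.4) / (74.3 - 76.4) = 0.3333

0.3333


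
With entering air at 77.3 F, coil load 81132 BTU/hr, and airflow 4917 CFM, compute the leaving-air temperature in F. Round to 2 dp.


dT = 81132/(1.08*4917) = 15.2781
T_leave = 77.3 - 15.2781 = 62.02 F

62.02 F


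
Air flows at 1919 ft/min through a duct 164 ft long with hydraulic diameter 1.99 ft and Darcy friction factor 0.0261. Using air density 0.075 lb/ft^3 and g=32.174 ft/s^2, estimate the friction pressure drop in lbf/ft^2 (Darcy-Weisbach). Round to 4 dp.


v_fps = 1919/60 = 31.9833 ft/s
dp = 0.0261*(164/1.99)*0.075*31.9833^2/(2*32.174) = 2.5645 lbf/ft^2

2.5645 lbf/ft^2


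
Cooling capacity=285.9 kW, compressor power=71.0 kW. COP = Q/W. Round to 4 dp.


COP = 285.9 / 71.0 = 4.0268

4.0268


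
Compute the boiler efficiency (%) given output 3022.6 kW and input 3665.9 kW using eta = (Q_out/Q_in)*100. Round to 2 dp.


eta = (3022.6/3665.9)*100 = 82.45 %

82.45 %


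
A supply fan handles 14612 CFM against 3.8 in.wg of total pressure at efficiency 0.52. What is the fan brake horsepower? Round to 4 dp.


BHP = 14612 * 3.8 / (6356 * 0.52) = 16.7999 hp

16.7999 hp


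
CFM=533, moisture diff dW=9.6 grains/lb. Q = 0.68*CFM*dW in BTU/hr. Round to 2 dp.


Q = 0.68 * 533 * 9.6 = 3479.42 BTU/hr

3479.42 BTU/hr


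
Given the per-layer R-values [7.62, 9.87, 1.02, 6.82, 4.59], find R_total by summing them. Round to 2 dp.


R_total = 7.62 + 9.87 + 1.02 + 6.82 + 4.59 = 29.92

29.92


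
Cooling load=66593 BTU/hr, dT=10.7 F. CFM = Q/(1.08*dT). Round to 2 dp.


CFM = 66593 / (1.08 * 10.7) = 5762.63

5762.63 CFM


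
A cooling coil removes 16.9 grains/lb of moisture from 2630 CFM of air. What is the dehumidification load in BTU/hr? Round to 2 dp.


Q = 0.68 * 2630 * 16.9 = 30223.96 BTU/hr

30223.96 BTU/hr


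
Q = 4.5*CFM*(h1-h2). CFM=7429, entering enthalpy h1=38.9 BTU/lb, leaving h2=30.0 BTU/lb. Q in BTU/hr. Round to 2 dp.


Q = 4.5 * 7429 * (38.9 - 30.0) = 297531.45 BTU/hr

297531.45 BTU/hr


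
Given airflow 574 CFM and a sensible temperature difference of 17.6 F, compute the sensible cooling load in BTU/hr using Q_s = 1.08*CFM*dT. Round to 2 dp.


Q = 1.08 * 574 * 17.6 = 10910.59 BTU/hr

10910.59 BTU/hr


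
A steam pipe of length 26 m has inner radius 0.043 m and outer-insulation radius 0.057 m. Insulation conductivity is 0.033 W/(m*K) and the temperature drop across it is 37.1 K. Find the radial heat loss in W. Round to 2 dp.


Q = 2*pi*0.033*26*37.1/ln(0.057/0.043) = 709.61 W

709.61 W


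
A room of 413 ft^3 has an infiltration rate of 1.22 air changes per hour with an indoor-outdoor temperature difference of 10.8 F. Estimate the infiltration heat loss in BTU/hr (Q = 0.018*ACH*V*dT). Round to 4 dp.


Q = 0.018 * 1.22 * 413 * 10.8 = 97.9504 BTU/hr

97.9504 BTU/hr


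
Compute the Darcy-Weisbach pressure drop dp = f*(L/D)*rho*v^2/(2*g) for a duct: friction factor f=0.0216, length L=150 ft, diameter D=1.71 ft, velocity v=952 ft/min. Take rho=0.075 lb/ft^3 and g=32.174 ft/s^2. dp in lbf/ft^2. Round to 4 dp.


v_fps = 952/60 = 15.8667 ft/s
dp = 0.0216*(150/1.71)*0.075*15.8667^2/(2*32.174) = 0.5560 lbf/ft^2

0.5560 lbf/ft^2


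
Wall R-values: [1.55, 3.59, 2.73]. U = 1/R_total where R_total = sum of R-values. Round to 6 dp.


R_total = 1.55 + 3.59 + 2.73 = 7.87
U = 1/7.87 = 0.127065

0.127065


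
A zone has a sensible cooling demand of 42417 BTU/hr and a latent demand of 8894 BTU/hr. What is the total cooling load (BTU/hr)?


Qt = 42417 + 8894 = 51311 BTU/hr

51311 BTU/hr


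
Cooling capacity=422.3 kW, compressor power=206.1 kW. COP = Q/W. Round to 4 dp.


COP = 422.3 / 206.1 = 2.0490

2.0490


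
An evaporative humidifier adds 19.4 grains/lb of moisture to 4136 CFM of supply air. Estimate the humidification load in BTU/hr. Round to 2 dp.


Q = 0.68 * 4136 * 19.4 = 54562.11 BTU/hr

54562.11 BTU/hr


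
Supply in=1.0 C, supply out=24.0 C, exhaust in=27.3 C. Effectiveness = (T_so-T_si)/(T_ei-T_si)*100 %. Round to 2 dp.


eff = (24.0-1.0)/(27.3-1.0)*100 = 87.45 %

87.45 %


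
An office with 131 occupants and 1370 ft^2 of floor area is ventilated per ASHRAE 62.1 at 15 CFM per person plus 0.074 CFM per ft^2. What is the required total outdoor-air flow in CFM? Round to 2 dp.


Total = 131*15 + 1370*0.074 = 2066.38 CFM

2066.38 CFM


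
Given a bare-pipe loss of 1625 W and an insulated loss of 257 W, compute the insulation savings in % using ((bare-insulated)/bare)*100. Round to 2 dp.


Savings = ((1625-257)/1625)*100 = 84.18 %

84.18 %


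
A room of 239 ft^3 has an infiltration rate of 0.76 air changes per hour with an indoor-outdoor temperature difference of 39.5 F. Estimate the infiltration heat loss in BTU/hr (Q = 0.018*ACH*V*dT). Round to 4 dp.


Q = 0.018 * 0.76 * 239 * 39.5 = 129.1460 BTU/hr

129.1460 BTU/hr


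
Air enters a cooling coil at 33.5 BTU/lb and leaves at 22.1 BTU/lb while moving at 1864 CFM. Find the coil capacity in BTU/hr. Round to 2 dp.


Q = 4.5 * 1864 * (33.5 - 22.1) = 95623.20 BTU/hr

95623.20 BTU/hr


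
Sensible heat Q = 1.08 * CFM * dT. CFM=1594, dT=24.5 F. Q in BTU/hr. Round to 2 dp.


Q = 1.08 * 1594 * 24.5 = 42177.24 BTU/hr

42177.24 BTU/hr


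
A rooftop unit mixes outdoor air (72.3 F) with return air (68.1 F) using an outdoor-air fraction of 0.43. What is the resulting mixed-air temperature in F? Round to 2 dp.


T_mix = 0.43*72.3 + 0.57*68.1 = 69.91 F

69.91 F


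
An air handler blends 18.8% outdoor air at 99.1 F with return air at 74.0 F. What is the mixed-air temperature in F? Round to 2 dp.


T_mix = 74.0 + (18.8/100)*(99.1-74.0) = 78.72 F

78.72 F


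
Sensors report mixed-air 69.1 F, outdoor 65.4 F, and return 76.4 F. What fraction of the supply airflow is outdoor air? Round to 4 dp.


frac = (69.1 - 76.4) / (65.4 - 76.4) = 0.6636

0.6636


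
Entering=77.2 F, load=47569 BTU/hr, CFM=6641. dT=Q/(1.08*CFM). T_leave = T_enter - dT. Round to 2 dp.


dT = 47569/(1.08*6641) = 6.6323
T_leave = 77.2 - 6.6323 = 70.57 F

70.57 F


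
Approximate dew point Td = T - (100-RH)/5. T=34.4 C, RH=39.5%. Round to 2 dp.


Td = 34.4 - (100-39.5)/5 = 22.30 C

22.30 C


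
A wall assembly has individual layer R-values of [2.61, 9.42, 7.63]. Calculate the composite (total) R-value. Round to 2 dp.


R_total = 2.61 + 9.42 + 7.63 = 19.66

19.66


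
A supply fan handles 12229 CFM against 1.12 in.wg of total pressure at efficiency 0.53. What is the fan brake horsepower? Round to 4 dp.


BHP = 12229 * 1.12 / (6356 * 0.53) = 4.0658 hp

4.0658 hp


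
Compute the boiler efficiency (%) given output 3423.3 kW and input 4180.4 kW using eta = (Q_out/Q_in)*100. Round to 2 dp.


eta = (3423.3/4180.4)*100 = 81.89 %

81.89 %


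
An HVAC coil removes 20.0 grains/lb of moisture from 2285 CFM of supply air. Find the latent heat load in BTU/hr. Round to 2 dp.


Q = 0.68 * 2285 * 20.0 = 31076.00 BTU/hr

31076.00 BTU/hr


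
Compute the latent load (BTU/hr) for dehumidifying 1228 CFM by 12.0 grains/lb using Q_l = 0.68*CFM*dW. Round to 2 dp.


Q = 0.68 * 1228 * 12.0 = 10020.48 BTU/hr

10020.48 BTU/hr


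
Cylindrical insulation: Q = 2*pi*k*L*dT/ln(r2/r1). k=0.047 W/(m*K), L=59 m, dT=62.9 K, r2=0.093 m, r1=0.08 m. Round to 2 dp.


Q = 2*pi*0.047*59*62.9/ln(0.093/0.08) = 7278.36 W

7278.36 W


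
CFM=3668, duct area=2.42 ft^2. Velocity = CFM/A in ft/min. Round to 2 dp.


V = 3668 / 2.42 = 1515.70 ft/min

1515.70 ft/min


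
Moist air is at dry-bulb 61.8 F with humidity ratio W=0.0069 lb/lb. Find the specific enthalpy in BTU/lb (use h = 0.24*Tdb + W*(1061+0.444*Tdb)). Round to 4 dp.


h = 0.24*61.8 + 0.0069*(1061+0.444*61.8) = 22.3422 BTU/lb

22.3422 BTU/lb


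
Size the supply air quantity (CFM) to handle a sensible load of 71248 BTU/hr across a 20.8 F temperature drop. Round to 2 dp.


CFM = 71248 / (1.08 * 20.8) = 3171.65

3171.65 CFM


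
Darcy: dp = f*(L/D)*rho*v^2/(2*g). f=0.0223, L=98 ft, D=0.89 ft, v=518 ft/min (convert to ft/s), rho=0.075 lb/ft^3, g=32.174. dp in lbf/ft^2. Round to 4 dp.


v_fps = 518/60 = 8.6333 ft/s
dp = 0.0223*(98/0.89)*0.075*8.6333^2/(2*32.174) = 0.2133 lbf/ft^2

0.2133 lbf/ft^2


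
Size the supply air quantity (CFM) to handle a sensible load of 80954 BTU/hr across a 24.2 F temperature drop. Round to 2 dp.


CFM = 80954 / (1.08 * 24.2) = 3097.41

3097.41 CFM


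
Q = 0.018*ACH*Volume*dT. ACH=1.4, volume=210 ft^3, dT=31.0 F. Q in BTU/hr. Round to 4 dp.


Q = 0.018 * 1.4 * 210 * 31.0 = 164.0520 BTU/hr

164.0520 BTU/hr


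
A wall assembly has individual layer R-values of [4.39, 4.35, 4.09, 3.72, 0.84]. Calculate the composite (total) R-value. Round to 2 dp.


R_total = 4.39 + 4.35 + 4.09 + 3.72 + 0.84 = 17.39

17.39


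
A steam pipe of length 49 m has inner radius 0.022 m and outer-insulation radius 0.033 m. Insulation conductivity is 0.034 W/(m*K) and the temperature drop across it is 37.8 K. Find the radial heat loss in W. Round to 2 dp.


Q = 2*pi*0.034*49*37.8/ln(0.033/0.022) = 975.87 W

975.87 W


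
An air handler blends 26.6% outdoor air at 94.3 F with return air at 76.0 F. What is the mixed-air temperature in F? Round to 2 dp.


T_mix = 76.0 + (26.6/100)*(94.3-76.0) = 80.87 F

80.87 F


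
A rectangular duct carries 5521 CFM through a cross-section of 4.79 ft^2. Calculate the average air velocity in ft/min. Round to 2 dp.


V = 5521 / 4.79 = 1152.61 ft/min

1152.61 ft/min


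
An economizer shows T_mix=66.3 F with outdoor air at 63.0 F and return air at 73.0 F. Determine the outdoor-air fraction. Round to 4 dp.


frac = (66.3 - 73.0) / (63.0 - 73.0) = 0.6700

0.6700


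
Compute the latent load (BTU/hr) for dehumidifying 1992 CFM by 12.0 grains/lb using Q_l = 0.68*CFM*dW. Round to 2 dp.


Q = 0.68 * 1992 * 12.0 = 16254.72 BTU/hr

16254.72 BTU/hr


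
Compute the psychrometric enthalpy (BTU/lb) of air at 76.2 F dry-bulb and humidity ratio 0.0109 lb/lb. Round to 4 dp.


h = 0.24*76.2 + 0.0109*(1061+0.444*76.2) = 30.2217 BTU/lb

30.2217 BTU/lb


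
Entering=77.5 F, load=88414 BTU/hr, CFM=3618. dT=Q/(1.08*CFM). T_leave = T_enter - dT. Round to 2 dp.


dT = 88414/(1.08*3618) = 22.6271
T_leave = 77.5 - 22.6271 = 54.87 F

54.87 F


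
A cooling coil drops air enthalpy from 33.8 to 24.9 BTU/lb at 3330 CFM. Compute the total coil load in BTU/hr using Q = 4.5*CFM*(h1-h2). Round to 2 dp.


Q = 4.5 * 3330 * (33.8 - 24.9) = 133366.50 BTU/hr

133366.50 BTU/hr


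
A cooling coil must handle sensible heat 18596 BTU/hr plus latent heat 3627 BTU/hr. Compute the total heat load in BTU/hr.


Qt = 18596 + 3627 = 22223 BTU/hr

22223 BTU/hr


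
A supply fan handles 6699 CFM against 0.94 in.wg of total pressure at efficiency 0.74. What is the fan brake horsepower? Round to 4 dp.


BHP = 6699 * 0.94 / (6356 * 0.74) = 1.3388 hp

1.3388 hp


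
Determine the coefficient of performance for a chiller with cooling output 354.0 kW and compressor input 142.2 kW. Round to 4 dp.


COP = 354.0 / 142.2 = 2.4895

2.4895


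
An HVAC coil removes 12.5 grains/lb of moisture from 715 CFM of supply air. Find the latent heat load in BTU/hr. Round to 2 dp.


Q = 0.68 * 715 * 12.5 = 6077.50 BTU/hr

6077.50 BTU/hr


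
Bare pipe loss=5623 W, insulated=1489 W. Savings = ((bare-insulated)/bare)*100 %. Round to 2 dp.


Savings = ((5623-1489)/5623)*100 = 73.52 %

73.52 %


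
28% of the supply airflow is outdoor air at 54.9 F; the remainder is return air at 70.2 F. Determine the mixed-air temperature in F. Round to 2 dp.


T_mix = 0.28*54.9 + 0.72*70.2 = 65.92 F

65.92 F


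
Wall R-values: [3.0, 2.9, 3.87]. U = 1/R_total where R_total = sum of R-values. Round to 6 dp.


R_total = 3.0 + 2.9 + 3.87 = 9.77
U = 1/9.77 = 0.102354

0.102354


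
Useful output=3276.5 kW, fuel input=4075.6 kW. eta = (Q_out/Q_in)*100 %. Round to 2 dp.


eta = (3276.5/4075.6)*100 = 80.39 %

80.39 %


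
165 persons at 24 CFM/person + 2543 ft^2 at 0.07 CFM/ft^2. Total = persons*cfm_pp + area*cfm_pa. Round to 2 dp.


Total = 165*24 + 2543*0.07 = 4138.01 CFM

4138.01 CFM


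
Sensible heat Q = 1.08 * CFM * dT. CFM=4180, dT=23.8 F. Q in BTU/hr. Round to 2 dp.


Q = 1.08 * 4180 * 23.8 = 107442.72 BTU/hr

107442.72 BTU/hr


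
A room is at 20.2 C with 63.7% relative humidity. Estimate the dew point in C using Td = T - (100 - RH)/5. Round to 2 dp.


Td = 20.2 - (100-63.7)/5 = 12.94 C

12.94 C


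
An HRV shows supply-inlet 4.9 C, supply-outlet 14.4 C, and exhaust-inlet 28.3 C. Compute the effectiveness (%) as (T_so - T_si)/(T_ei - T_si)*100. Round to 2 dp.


eff = (14.4-4.9)/(28.3-4.9)*100 = 40.60 %

40.60 %


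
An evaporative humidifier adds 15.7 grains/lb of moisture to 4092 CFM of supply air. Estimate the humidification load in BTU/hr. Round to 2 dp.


Q = 0.68 * 4092 * 15.7 = 43686.19 BTU/hr

43686.19 BTU/hr


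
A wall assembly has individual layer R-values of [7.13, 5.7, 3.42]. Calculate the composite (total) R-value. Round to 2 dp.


R_total = 7.13 + 5.7 + 3.42 = 16.25

16.25


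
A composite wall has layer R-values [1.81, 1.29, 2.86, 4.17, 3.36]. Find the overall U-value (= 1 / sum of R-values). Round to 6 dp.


R_total = 1.81 + 1.29 + 2.86 + 4.17 + 3.36 = 13.49
U = 1/13.49 = 0.074129

0.074129


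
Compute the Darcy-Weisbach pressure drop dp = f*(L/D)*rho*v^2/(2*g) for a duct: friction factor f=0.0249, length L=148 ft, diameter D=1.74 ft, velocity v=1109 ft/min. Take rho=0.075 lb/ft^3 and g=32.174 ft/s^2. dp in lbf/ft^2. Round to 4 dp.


v_fps = 1109/60 = 18.4833 ft/s
dp = 0.0249*(148/1.74)*0.075*18.4833^2/(2*32.174) = 0.8433 lbf/ft^2

0.8433 lbf/ft^2


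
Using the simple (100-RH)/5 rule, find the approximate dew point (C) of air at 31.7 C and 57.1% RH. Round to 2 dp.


Td = 31.7 - (100-57.1)/5 = 23.12 C

23.12 C


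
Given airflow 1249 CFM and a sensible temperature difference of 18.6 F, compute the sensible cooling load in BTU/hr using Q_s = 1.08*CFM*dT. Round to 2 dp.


Q = 1.08 * 1249 * 18.6 = 25089.91 BTU/hr

25089.91 BTU/hr


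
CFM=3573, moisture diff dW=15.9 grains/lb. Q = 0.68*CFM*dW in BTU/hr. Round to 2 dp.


Q = 0.68 * 3573 * 15.9 = 38631.28 BTU/hr

38631.28 BTU/hr


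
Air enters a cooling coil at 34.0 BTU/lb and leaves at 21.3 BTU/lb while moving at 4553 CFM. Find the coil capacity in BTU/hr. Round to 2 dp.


Q = 4.5 * 4553 * (34.0 - 21.3) = 260203.95 BTU/hr

260203.95 BTU/hr


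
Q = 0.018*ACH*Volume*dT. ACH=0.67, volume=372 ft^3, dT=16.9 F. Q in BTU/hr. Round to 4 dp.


Q = 0.018 * 0.67 * 372 * 16.9 = 75.8188 BTU/hr

75.8188 BTU/hr


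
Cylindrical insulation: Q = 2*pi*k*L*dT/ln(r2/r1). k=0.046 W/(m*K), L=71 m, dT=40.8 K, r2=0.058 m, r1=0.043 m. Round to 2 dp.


Q = 2*pi*0.046*71*40.8/ln(0.058/0.043) = 2797.90 W

2797.90 W


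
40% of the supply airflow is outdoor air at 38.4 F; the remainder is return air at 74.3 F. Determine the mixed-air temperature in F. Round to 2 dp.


T_mix = 0.4*38.4 + 0.6*74.3 = 59.94 F

59.94 F


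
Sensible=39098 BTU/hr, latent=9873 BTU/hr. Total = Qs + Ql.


Qt = 39098 + 9873 = 48971 BTU/hr

48971 BTU/hr


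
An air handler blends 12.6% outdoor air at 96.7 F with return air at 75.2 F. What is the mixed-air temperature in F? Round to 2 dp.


T_mix = 75.2 + (12.6/100)*(96.7-75.2) = 77.91 F

77.91 F


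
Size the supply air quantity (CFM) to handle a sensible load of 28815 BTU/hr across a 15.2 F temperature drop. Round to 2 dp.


CFM = 28815 / (1.08 * 15.2) = 1755.30

1755.30 CFM


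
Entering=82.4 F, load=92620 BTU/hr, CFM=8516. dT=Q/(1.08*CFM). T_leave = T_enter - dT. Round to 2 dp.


dT = 92620/(1.08*8516) = 10.0704
T_leave = 82.4 - 10.0704 = 72.33 F

72.33 F


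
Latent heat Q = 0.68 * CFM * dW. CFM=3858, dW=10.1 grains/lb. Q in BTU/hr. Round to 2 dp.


Q = 0.68 * 3858 * 10.1 = 26496.74 BTU/hr

26496.74 BTU/hr


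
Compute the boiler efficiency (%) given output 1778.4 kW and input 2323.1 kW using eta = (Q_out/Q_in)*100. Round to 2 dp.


eta = (1778.4/2323.1)*100 = 76.55 %

76.55 %


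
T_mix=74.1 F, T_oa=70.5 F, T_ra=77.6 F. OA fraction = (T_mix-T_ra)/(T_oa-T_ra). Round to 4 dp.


frac = (74.1 - 77.6) / (70.5 - 77.6) = 0.4930

0.4930


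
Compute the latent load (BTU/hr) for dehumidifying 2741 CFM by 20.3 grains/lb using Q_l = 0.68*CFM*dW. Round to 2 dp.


Q = 0.68 * 2741 * 20.3 = 37836.76 BTU/hr

37836.76 BTU/hr


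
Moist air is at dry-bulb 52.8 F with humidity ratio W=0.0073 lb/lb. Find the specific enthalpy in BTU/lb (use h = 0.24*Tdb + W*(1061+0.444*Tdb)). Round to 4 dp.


h = 0.24*52.8 + 0.0073*(1061+0.444*52.8) = 20.5884 BTU/lb

20.5884 BTU/lb


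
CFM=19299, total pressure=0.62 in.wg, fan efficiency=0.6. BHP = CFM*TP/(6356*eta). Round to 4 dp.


BHP = 19299 * 0.62 / (6356 * 0.6) = 3.1376 hp

3.1376 hp


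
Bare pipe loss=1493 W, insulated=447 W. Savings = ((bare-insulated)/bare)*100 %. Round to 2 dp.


Savings = ((1493-447)/1493)*100 = 70.06 %

70.06 %


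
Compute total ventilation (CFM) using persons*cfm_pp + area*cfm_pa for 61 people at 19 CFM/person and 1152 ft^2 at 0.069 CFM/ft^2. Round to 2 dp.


Total = 61*19 + 1152*0.069 = 1238.49 CFM

1238.49 CFM


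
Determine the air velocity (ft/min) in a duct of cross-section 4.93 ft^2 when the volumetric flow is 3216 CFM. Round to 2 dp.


V = 3216 / 4.93 = 652.33 ft/min

652.33 ft/min


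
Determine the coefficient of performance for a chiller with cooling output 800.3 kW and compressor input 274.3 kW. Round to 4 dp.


COP = 800.3 / 274.3 = 2.9176

2.9176


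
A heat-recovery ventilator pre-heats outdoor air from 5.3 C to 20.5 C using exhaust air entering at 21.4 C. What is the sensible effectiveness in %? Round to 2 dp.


eff = (20.5-5.3)/(21.4-5.3)*100 = 94.41 %

94.41 %


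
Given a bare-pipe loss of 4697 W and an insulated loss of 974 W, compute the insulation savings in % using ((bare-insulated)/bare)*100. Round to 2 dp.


Savings = ((4697-974)/4697)*100 = 79.26 %

79.26 %


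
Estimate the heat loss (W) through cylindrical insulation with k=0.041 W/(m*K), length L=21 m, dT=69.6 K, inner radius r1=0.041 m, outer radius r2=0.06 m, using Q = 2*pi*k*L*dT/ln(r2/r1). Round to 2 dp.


Q = 2*pi*0.041*21*69.6/ln(0.06/0.041) = 988.84 W

988.84 W


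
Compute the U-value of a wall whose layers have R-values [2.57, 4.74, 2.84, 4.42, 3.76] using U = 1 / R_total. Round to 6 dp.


R_total = 2.57 + 4.74 + 2.84 + 4.42 + 3.76 = 18.33
U = 1/18.33 = 0.054555

0.054555


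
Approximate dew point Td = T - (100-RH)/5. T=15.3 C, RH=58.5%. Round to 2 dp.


Td = 15.3 - (100-58.5)/5 = 7.00 C

7.00 C


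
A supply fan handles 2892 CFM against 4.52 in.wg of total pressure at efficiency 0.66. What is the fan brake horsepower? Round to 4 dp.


BHP = 2892 * 4.52 / (6356 * 0.66) = 3.1161 hp

3.1161 hp


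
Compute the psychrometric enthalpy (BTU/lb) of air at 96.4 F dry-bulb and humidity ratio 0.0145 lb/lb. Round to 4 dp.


h = 0.24*96.4 + 0.0145*(1061+0.444*96.4) = 39.1411 BTU/lb

39.1411 BTU/lb


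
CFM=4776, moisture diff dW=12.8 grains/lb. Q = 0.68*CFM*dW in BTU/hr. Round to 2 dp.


Q = 0.68 * 4776 * 12.8 = 41570.30 BTU/hr

41570.30 BTU/hr


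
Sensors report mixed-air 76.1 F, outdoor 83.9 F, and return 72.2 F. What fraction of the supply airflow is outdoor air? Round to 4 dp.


frac = (76.1 - 72.2) / (83.9 - 72.2) = 0.3333

0.3333


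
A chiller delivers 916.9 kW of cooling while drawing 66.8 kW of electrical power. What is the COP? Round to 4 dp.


COP = 916.9 / 66.8 = 13.7260

13.7260


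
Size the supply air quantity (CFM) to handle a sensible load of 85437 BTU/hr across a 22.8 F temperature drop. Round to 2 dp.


CFM = 85437 / (1.08 * 22.8) = 3469.66

3469.66 CFM


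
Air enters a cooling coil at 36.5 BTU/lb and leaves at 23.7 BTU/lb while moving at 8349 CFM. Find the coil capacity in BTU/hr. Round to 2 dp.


Q = 4.5 * 8349 * (36.5 - 23.7) = 480902.40 BTU/hr

480902.40 BTU/hr


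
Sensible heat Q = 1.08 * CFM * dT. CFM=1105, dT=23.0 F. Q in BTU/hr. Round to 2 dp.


Q = 1.08 * 1105 * 23.0 = 27448.20 BTU/hr

27448.20 BTU/hr


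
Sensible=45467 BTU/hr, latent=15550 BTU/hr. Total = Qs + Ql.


Qt = 45467 + 15550 = 61017 BTU/hr

61017 BTU/hr


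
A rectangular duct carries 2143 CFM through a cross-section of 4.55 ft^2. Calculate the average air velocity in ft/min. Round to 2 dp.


V = 2143 / 4.55 = 470.99 ft/min

470.99 ft/min


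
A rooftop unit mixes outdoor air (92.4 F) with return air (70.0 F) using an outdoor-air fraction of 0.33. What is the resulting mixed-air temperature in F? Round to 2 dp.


T_mix = 0.33*92.4 + 0.67*70.0 = 77.39 F

77.39 F


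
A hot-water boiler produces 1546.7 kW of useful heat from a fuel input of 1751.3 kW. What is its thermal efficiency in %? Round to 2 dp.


eta = (1546.7/1751.3)*100 = 88.32 %

88.32 %


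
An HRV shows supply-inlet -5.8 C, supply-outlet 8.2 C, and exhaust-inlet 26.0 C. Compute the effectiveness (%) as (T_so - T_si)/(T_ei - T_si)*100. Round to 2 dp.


eff = (8.2-(-5.8))/(26.0-(-5.8))*100 = 44.03 %

44.03 %


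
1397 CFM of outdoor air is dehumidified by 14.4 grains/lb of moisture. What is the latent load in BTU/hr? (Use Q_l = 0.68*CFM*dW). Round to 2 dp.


Q = 0.68 * 1397 * 14.4 = 13679.42 BTU/hr

13679.42 BTU/hr


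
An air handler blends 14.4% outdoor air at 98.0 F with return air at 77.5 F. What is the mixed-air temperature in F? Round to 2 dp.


T_mix = 77.5 + (14.4/100)*(98.0-77.5) = 80.45 F

80.45 F


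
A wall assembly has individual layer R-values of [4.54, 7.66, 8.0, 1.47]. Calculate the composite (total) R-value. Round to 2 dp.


R_total = 4.54 + 7.66 + 8.0 + 1.47 = 21.67

21.67


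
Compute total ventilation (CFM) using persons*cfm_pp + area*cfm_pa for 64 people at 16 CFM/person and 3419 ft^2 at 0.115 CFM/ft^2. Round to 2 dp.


Total = 64*16 + 3419*0.115 = 1417.19 CFM

1417.19 CFM


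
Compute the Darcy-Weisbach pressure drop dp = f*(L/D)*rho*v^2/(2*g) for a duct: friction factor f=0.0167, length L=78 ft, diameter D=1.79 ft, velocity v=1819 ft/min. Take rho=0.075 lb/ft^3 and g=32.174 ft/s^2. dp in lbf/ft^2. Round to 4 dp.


v_fps = 1819/60 = 30.3167 ft/s
dp = 0.0167*(78/1.79)*0.075*30.3167^2/(2*32.174) = 0.7796 lbf/ft^2

0.7796 lbf/ft^2


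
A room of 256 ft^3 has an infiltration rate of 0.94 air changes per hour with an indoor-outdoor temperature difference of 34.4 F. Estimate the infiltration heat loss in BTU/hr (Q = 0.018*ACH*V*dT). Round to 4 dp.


Q = 0.018 * 0.94 * 256 * 34.4 = 149.0043 BTU/hr

149.0043 BTU/hr


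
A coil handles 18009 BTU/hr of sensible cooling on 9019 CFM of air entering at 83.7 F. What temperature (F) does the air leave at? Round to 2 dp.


dT = 18009/(1.08*9019) = 1.8489
T_leave = 83.7 - 1.8489 = 81.85 F

81.85 F


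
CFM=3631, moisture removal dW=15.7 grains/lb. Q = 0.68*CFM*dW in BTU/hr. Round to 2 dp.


Q = 0.68 * 3631 * 15.7 = 38764.56 BTU/hr

38764.56 BTU/hr


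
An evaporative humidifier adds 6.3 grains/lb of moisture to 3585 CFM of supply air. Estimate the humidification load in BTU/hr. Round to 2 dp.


Q = 0.68 * 3585 * 6.3 = 15358.14 BTU/hr

15358.14 BTU/hr


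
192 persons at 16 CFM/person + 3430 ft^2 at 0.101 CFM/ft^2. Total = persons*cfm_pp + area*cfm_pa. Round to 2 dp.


Total = 192*16 + 3430*0.101 = 3418.43 CFM

3418.43 CFM


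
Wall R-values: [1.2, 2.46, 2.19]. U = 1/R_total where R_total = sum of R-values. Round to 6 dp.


R_total = 1.2 + 2.46 + 2.19 = 5.85
U = 1/5.85 = 0.170940

0.170940


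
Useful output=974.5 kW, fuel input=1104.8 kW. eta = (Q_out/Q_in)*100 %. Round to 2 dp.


eta = (974.5/1104.8)*100 = 88.21 %

88.21 %


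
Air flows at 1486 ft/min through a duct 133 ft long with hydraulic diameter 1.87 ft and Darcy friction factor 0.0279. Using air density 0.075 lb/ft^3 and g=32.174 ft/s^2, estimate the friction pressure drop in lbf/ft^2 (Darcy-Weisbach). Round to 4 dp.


v_fps = 1486/60 = 24.7667 ft/s
dp = 0.0279*(133/1.87)*0.075*24.7667^2/(2*32.174) = 1.4187 lbf/ft^2

1.4187 lbf/ft^2


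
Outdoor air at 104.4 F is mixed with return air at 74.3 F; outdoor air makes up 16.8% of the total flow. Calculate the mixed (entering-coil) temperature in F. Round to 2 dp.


T_mix = 74.3 + (16.8/100)*(104.4-74.3) = 79.36 F

79.36 F


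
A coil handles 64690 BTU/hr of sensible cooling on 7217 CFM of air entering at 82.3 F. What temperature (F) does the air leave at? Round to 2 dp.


dT = 64690/(1.08*7217) = 8.2996
T_leave = 82.3 - 8.2996 = 74.00 F

74.00 F


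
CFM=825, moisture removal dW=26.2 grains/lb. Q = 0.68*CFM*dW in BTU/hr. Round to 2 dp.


Q = 0.68 * 825 * 26.2 = 14698.20 BTU/hr

14698.20 BTU/hr


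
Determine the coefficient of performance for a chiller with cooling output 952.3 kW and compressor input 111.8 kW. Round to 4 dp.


COP = 952.3 / 111.8 = 8.5179

8.5179


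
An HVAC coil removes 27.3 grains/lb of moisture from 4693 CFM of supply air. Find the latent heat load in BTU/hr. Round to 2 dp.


Q = 0.68 * 4693 * 27.3 = 87120.85 BTU/hr

87120.85 BTU/hr


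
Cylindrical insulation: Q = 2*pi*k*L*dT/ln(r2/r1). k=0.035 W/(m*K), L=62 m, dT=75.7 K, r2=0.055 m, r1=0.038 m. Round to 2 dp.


Q = 2*pi*0.035*62*75.7/ln(0.055/0.038) = 2791.46 W

2791.46 W


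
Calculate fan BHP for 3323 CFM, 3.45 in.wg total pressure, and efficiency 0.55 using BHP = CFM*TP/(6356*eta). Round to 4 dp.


BHP = 3323 * 3.45 / (6356 * 0.55) = 3.2795 hp

3.2795 hp


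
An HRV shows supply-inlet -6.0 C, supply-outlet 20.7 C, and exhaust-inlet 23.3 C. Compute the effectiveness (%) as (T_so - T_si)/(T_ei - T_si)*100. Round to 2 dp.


eff = (20.7-(-6.0))/(23.3-(-6.0))*100 = 91.13 %

91.13 %


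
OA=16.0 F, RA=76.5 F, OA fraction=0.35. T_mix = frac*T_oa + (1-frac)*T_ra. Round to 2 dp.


T_mix = 0.35*16.0 + 0.65*76.5 = 55.33 F

55.33 F


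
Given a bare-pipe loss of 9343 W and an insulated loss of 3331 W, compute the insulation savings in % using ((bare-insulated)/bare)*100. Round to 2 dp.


Savings = ((9343-3331)/9343)*100 = 64.35 %

64.35 %


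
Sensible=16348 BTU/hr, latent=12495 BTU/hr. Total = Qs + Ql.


Qt = 16348 + 12495 = 28843 BTU/hr

28843 BTU/hr


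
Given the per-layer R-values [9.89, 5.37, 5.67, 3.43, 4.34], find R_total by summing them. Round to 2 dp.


R_total = 9.89 + 5.37 + 5.67 + 3.43 + 4.34 = 28.70

28.70


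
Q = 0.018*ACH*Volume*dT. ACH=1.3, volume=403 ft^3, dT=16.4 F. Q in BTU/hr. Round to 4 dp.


Q = 0.018 * 1.3 * 403 * 16.4 = 154.6553 BTU/hr

154.6553 BTU/hr


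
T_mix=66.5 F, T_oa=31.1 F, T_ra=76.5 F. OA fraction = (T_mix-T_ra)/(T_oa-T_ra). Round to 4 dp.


frac = (66.5 - 76.5) / (31.1 - 76.5) = 0.2203

0.2203


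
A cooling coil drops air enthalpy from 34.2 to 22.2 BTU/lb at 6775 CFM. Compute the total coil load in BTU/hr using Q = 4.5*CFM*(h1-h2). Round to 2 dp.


Q = 4.5 * 6775 * (34.2 - 22.2) = 365850.00 BTU/hr

365850.00 BTU/hr


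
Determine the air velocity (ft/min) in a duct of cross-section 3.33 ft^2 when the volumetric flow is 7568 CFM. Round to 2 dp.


V = 7568 / 3.33 = 2272.67 ft/min

2272.67 ft/min


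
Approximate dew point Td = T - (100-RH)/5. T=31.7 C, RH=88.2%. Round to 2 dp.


Td = 31.7 - (100-88.2)/5 = 29.34 C

29.34 C


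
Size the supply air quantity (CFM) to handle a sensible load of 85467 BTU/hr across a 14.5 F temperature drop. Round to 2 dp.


CFM = 85467 / (1.08 * 14.5) = 5457.66

5457.66 CFM


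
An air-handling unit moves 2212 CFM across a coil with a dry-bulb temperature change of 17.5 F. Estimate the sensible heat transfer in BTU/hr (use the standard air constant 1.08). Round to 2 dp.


Q = 1.08 * 2212 * 17.5 = 41806.80 BTU/hr

41806.80 BTU/hr


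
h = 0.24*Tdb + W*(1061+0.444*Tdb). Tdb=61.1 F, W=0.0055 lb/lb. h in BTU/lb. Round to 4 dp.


h = 0.24*61.1 + 0.0055*(1061+0.444*61.1) = 20.6487 BTU/lb

20.6487 BTU/lb


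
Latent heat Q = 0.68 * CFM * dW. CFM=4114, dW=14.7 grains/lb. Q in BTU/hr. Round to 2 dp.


Q = 0.68 * 4114 * 14.7 = 41123.54 BTU/hr

41123.54 BTU/hr


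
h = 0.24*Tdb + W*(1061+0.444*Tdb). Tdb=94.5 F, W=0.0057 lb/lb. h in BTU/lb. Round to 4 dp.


h = 0.24*94.5 + 0.0057*(1061+0.444*94.5) = 28.9669 BTU/lb

28.9669 BTU/lb


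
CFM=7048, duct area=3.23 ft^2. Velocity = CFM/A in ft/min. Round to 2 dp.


V = 7048 / 3.23 = 2182.04 ft/min

2182.04 ft/min


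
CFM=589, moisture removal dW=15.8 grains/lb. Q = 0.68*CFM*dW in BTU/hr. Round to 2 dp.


Q = 0.68 * 589 * 15.8 = 6328.22 BTU/hr

6328.22 BTU/hr


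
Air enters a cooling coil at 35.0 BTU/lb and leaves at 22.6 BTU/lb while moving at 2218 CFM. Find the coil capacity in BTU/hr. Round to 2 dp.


Q = 4.5 * 2218 * (35.0 - 22.6) = 123764.40 BTU/hr

123764.40 BTU/hr


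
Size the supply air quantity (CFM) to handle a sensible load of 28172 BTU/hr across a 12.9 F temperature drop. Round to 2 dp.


CFM = 28172 / (1.08 * 12.9) = 2022.11

2022.11 CFM


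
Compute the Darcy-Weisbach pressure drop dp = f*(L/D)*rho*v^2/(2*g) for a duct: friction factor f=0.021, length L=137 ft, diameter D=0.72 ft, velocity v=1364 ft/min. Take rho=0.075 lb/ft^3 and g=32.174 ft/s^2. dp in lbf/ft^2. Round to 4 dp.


v_fps = 1364/60 = 22.7333 ft/s
dp = 0.021*(137/0.72)*0.075*22.7333^2/(2*32.174) = 2.4069 lbf/ft^2

2.4069 lbf/ft^2


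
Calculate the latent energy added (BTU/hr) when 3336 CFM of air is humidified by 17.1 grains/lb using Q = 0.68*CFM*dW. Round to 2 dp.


Q = 0.68 * 3336 * 17.1 = 38791.01 BTU/hr

38791.01 BTU/hr


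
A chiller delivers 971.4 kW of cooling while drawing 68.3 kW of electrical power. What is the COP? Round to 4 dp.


COP = 971.4 / 68.3 = 14.2225

14.2225


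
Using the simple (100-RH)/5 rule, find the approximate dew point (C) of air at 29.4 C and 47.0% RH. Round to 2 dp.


Td = 29.4 - (100-47.0)/5 = 18.80 C

18.80 C
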